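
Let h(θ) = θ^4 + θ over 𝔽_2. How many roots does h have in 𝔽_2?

2

Evaluate at each of the 2 elements of 𝔽_2:
h(0) = 0 → root; h(1) = 0 → root.
Roots: {0, 1}.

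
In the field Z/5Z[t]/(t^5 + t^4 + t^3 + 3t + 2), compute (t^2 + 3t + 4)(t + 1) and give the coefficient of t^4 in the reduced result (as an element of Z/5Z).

Multiply in Z/5Z[t]: (t^2 + 3t + 4)·(t + 1) = t^3 + 4t^2 + 2t + 4.
Reduced: t^3 + 4t^2 + 2t + 4.

0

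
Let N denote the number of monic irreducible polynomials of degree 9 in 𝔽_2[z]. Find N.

56

By the necklace-counting formula, N_2(9) = (1/9) Σ_{d|9} μ(9/d)·2^d.
Divisors of 9: 1, 3, 9; μ(9/d) for each: 0, -1, 1.
Σ = − 2^3 + 2^9 = 504.
N = 504/9 = 56.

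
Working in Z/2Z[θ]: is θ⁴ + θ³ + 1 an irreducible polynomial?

Yes

Write g(θ) = θ⁴ + θ³ + 1.
Check for roots in Z/2Z: g(0) = 1; g(1) = 1.
No roots, so no linear factors.
Monic irreducibles of degree 2 over GF(2): θ² + θ + 1.
None of them divide g (all give nonzero remainder).
No irreducible factor of degree ≤ 2 exists, so g is irreducible over GF(2).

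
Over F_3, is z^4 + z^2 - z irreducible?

Write f(z) = z^4 + z^2 - z.
Check for roots in F_3: f(0) = 0 → root; f(1) = 1; f(2) = 0 → root.
f(0) = 0, so (z) divides f(z); f is reducible.

No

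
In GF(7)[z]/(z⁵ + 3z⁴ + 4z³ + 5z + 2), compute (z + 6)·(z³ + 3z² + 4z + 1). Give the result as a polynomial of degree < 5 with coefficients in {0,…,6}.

Multiply in GF(7)[z]: (z + 6)·(z³ + 3z² + 4z + 1) = z⁴ + 2z³ + z² + 4z + 6.
Reduced: z⁴ + 2z³ + z² + 4z + 6.

z^4 + 2z^3 + z^2 + 4z + 6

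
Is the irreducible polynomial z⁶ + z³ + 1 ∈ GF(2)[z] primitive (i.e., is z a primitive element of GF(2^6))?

No

Write f(z) = z⁶ + z³ + 1.
|GF(2^6)^×| = 2^6 − 1 = 63. Prime factorization: 63 = 3^2·7.
f is primitive ⇔ z has order 63 in GF(2)[z]/(f), i.e. z^(63/q) ≠ 1 for each prime q | 63.
z^(21) mod f = z³.
z^(9) mod f = 1
Since z^(9) = 1, the order of z divides 9 < 63; not primitive.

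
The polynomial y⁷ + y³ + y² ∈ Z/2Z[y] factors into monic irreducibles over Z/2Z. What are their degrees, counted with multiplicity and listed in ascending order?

1, 1, 2, 3

Write h(y) = y⁷ + y³ + y².
Roots in Z/2Z: h(0) = 0 → root; h(1) = 1.
Linear factors from roots: (y).
Complete factorization: h(y) = (y)^2·(y² + y + 1)·(y³ + y² + 1).
Factor degrees with multiplicity: 1 + 1 + 2 + 3 = 7.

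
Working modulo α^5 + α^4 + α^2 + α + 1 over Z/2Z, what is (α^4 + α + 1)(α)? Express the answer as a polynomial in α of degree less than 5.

α^4 + 1

Multiply in Z/2Z[α]: (α^4 + α + 1)·(α) = α^5 + α^2 + α.
Reduce using α^5 ≡ α^4 + α^2 + α + 1 (mod α^5 + α^4 + α^2 + α + 1).
Reduced: α^4 + 1.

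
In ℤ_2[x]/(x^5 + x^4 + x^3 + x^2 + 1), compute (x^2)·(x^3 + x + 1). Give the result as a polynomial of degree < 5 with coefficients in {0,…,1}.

Multiply in ℤ_2[x]: (x^2)·(x^3 + x + 1) = x^5 + x^3 + x^2.
Reduce using x^5 ≡ x^4 + x^3 + x^2 + 1 (mod x^5 + x^4 + x^3 + x^2 + 1).
Reduced: x^4 + 1.

x^4 + 1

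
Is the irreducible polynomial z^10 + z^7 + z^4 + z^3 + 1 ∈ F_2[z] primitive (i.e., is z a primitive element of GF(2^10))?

No

Write f(z) = z^10 + z^7 + z^4 + z^3 + 1.
|GF(2^10)^×| = 2^10 − 1 = 1023. Prime factorization: 1023 = 3·11·31.
f is primitive ⇔ z has order 1023 in GF(2)[z]/(f), i.e. z^(1023/q) ≠ 1 for each prime q | 1023.
z^(341) mod f = 1
z^(93) mod f = z^9 + z^8 + z^5 + z^3 + z^2 + z + 1.
z^(33) mod f = z^9 + z^8 + z^6 + z^5 + z^4 + z^3 + 1.
Since z^(341) = 1, the order of z divides 341 < 1023; not primitive.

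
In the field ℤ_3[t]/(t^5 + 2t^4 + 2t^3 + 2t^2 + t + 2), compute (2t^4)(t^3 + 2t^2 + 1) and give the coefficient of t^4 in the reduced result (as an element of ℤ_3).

Multiply in ℤ_3[t]: (2t^4)·(t^3 + 2t^2 + 1) = 2t^7 + t^6 + 2t^4.
Reduce using t^5 ≡ t^4 + t^3 + t^2 + 2t + 1 (mod t^5 + 2t^4 + 2t^3 + 2t^2 + t + 2).
Reduced: t^2 + t + 2.

0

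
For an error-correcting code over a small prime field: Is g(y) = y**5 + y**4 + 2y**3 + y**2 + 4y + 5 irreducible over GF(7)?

No

Check for roots in GF(7): g(0) = 5; g(1) = 0 → root; g(2) = 4; g(3) = 5; g(4) = 3; g(5) = 4; g(6) = 0 → root.
g(1) = 0, so (y − 1) divides g(y); g is reducible.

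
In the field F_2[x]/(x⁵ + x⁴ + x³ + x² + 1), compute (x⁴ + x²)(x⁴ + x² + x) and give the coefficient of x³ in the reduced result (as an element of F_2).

Multiply in F_2[x]: (x⁴ + x²)·(x⁴ + x² + x) = x⁸ + x⁵ + x⁴ + x³.
Reduce using x⁵ ≡ x⁴ + x³ + x² + 1 (mod x⁵ + x⁴ + x³ + x² + 1).
Reduced: x⁴ + x³ + 1.

1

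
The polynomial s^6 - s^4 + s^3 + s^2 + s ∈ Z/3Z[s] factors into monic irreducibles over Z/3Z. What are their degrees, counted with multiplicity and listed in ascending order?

Write g(s) = s^6 - s^4 + s^3 + s^2 + s.
Roots in Z/3Z: g(0) = 0 → root; g(1) = 0 → root; g(2) = 2.
Linear factors from roots: (s), (s - 1).
Complete factorization: g(s) = (s)·(s - 1)·(s^2 + 1)·(s^2 + s - 1).
Factor degrees with multiplicity: 1 + 1 + 2 + 2 = 6.

1, 1, 2, 2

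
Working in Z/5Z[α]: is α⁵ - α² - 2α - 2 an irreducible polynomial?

Write f(α) = α⁵ - α² - 2α - 2.
Check for roots in Z/5Z: f(0) = 3; f(1) = 1; f(2) = 2; f(3) = 1; f(4) = 3.
No roots, so no linear factors.
Degree-2 irreducible divisors: test the 10 monic irreducibles of degree 2 over GF(5).
None of them divide f (all give nonzero remainder).
No irreducible factor of degree ≤ 2 exists, so f is irreducible over GF(5).

Yes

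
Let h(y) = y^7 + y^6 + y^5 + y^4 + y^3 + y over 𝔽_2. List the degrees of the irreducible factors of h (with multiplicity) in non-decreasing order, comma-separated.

1, 1, 1, 4

Roots in 𝔽_2: h(0) = 0 → root; h(1) = 0 → root.
Linear factors from roots: (y), (y + 1).
Complete factorization: h(y) = (y)·(y + 1)^2·(y^4 + y^3 + 1).
Factor degrees with multiplicity: 1 + 1 + 1 + 4 = 7.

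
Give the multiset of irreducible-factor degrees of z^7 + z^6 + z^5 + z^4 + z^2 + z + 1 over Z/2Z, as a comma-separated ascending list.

7

Write f(z) = z^7 + z^6 + z^5 + z^4 + z^2 + z + 1.
Roots in Z/2Z: f(0) = 1; f(1) = 1.
Complete factorization: f(z) = (z^7 + z^6 + z^5 + z^4 + z^2 + z + 1).
Factor degrees with multiplicity: 7 = 7.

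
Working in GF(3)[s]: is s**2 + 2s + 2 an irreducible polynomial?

Write m(s) = s**2 + 2s + 2.
Check for roots in GF(3): m(0) = 2; m(1) = 2; m(2) = 1.
No roots. A degree-2 polynomial over a field with no linear factor is irreducible.

Yes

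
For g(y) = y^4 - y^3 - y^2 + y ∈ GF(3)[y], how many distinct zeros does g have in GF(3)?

3

Evaluate at each of the 3 elements of GF(3):
g(0) = 0 → root; g(1) = 0 → root; g(2) = 0 → root.
Roots: {0, 1, 2}.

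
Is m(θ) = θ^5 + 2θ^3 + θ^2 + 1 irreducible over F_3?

Yes

Check for roots in F_3: m(0) = 1; m(1) = 2; m(2) = 2.
No roots, so no linear factors.
Monic irreducibles of degree 2 over GF(3): θ^2 + 1, θ^2 + θ + 2, θ^2 + 2θ + 2.
None of them divide m (all give nonzero remainder).
No irreducible factor of degree ≤ 2 exists, so m is irreducible over GF(3).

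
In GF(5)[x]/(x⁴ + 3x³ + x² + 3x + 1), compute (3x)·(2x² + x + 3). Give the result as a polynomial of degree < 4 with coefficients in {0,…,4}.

x^3 + 3x^2 + 4x

Multiply in GF(5)[x]: (3x)·(2x² + x + 3) = x³ + 3x² + 4x.
Reduced: x³ + 3x² + 4x.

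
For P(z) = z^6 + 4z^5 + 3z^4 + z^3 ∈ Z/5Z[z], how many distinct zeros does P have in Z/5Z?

1

Evaluate at each of the 5 elements of Z/5Z:
P(0) = 0 → root; P(1) = 4; P(2) = 3; P(3) = 1; P(4) = 4.
Roots: {0}.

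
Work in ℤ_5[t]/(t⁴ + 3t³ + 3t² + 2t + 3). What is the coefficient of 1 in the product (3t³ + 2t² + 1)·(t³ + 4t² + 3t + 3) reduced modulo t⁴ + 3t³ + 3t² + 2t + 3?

Multiply in ℤ_5[t]: (3t³ + 2t² + 1)·(t³ + 4t² + 3t + 3) = 3t⁶ + 4t⁵ + 2t⁴ + t³ + 3t + 3.
Reduce using t⁴ ≡ 2t³ + 2t² + 3t + 2 (mod t⁴ + 3t³ + 3t² + 2t + 3).
Reduced: t³ + 2t² + 2t + 4.

4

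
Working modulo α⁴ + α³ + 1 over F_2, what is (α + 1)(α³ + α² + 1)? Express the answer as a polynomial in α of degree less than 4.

α^3 + α^2 + α

Multiply in F_2[α]: (α + 1)·(α³ + α² + 1) = α⁴ + α² + α + 1.
Reduce using α⁴ ≡ α³ + 1 (mod α⁴ + α³ + 1).
Reduced: α³ + α² + α.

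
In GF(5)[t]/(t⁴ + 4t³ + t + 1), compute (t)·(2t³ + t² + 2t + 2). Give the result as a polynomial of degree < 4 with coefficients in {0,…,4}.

3t^3 + 2t^2 + 3

Multiply in GF(5)[t]: (t)·(2t³ + t² + 2t + 2) = 2t⁴ + t³ + 2t² + 2t.
Reduce using t⁴ ≡ t³ + 4t + 4 (mod t⁴ + 4t³ + t + 1).
Reduced: 3t³ + 2t² + 3.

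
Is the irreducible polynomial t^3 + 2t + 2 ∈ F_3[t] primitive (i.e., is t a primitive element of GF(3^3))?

Write f(t) = t^3 + 2t + 2.
|GF(3^3)^×| = 3^3 − 1 = 26. Prime factorization: 26 = 2·13.
f is primitive ⇔ t has order 26 in GF(3)[t]/(f), i.e. t^(26/q) ≠ 1 for each prime q | 26.
t^(13) mod f = 1
t^(2) mod f = t^2.
Since t^(13) = 1, the order of t divides 13 < 26; not primitive.

No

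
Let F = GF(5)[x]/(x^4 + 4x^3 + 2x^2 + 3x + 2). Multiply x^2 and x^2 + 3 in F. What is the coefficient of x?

2

Multiply in GF(5)[x]: (x^2)·(x^2 + 3) = x^4 + 3x^2.
Reduce using x^4 ≡ x^3 + 3x^2 + 2x + 3 (mod x^4 + 4x^3 + 2x^2 + 3x + 2).
Reduced: x^3 + x^2 + 2x + 3.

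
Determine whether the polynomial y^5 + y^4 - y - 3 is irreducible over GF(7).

Write f(y) = y^5 + y^4 - y - 3.
Check for roots in GF(7): f(0) = 4; f(1) = 5; f(2) = 1; f(3) = 3; f(4) = 6; f(5) = 4; f(6) = 5.
No roots, so no linear factors.
Degree-2 irreducible divisors: test the 21 monic irreducibles of degree 2 over GF(7).
None of them divide f (all give nonzero remainder).
No irreducible factor of degree ≤ 2 exists, so f is irreducible over GF(7).

Yes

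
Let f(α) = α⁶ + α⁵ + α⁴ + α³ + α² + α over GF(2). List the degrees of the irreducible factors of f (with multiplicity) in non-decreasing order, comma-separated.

Roots in GF(2): f(0) = 0 → root; f(1) = 0 → root.
Linear factors from roots: (α), (α + 1).
Complete factorization: f(α) = (α)·(α + 1)·(α² + α + 1)^2.
Factor degrees with multiplicity: 1 + 1 + 2 + 2 = 6.

1, 1, 2, 2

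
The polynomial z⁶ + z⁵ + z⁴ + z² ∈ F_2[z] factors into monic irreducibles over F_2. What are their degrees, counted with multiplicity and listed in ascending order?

Write h(z) = z⁶ + z⁵ + z⁴ + z².
Roots in F_2: h(0) = 0 → root; h(1) = 0 → root.
Linear factors from roots: (z), (z + 1).
Complete factorization: h(z) = (z + 1)·(z)^2·(z³ + z + 1).
Factor degrees with multiplicity: 1 + 1 + 1 + 3 = 6.

1, 1, 1, 3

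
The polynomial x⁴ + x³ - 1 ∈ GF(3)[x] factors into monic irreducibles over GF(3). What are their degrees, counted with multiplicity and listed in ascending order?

Write f(x) = x⁴ + x³ - 1.
Roots in GF(3): f(0) = 2; f(1) = 1; f(2) = 2.
Complete factorization: f(x) = (x⁴ + x³ - 1).
Factor degrees with multiplicity: 4 = 4.

4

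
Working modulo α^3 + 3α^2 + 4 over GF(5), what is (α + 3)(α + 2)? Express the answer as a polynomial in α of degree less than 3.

Multiply in GF(5)[α]: (α + 3)·(α + 2) = α^2 + 1.
Reduced: α^2 + 1.

α^2 + 1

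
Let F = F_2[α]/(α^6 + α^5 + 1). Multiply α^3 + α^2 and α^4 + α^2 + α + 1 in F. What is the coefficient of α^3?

0

Multiply in F_2[α]: (α^3 + α^2)·(α^4 + α^2 + α + 1) = α^7 + α^6 + α^5 + α^2.
Reduce using α^6 ≡ α^5 + 1 (mod α^6 + α^5 + 1).
Reduced: α^5 + α^2 + α.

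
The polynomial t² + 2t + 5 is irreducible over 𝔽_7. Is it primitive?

Yes

Write f(t) = t² + 2t + 5.
|GF(7^2)^×| = 7^2 − 1 = 48. Prime factorization: 48 = 2^4·3.
f is primitive ⇔ t has order 48 in GF(7)[t]/(f), i.e. t^(48/q) ≠ 1 for each prime q | 48.
t^(24) mod f = 6.
t^(16) mod f = 4.
None equal 1, so t has full order 48; f is primitive.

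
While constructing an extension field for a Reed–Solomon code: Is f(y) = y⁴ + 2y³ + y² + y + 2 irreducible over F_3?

Check for roots in F_3: f(0) = 2; f(1) = 1; f(2) = 1.
No roots, so no linear factors.
Monic irreducibles of degree 2 over GF(3): y² + 1, y² + y + 2, y² + 2y + 2.
None of them divide f (all give nonzero remainder).
No irreducible factor of degree ≤ 2 exists, so f is irreducible over GF(3).

Yes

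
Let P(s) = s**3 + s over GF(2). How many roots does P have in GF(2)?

Evaluate at each of the 2 elements of GF(2):
P(0) = 0 → root; P(1) = 0 → root.
Roots: {0, 1}.

2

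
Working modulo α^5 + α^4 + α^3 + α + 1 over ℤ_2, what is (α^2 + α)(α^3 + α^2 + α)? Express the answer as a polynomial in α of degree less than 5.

α^4 + α^3 + α^2 + α + 1

Multiply in ℤ_2[α]: (α^2 + α)·(α^3 + α^2 + α) = α^5 + α^2.
Reduce using α^5 ≡ α^4 + α^3 + α + 1 (mod α^5 + α^4 + α^3 + α + 1).
Reduced: α^4 + α^3 + α^2 + α + 1.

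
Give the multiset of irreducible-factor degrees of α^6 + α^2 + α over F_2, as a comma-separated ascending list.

1, 2, 3

Write f(α) = α^6 + α^2 + α.
Roots in F_2: f(0) = 0 → root; f(1) = 1.
Linear factors from roots: (α).
Complete factorization: f(α) = (α)·(α^2 + α + 1)·(α^3 + α^2 + 1).
Factor degrees with multiplicity: 1 + 2 + 3 = 6.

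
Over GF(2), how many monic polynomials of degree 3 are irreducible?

2

x^(2^3) − x is the product of all monic irreducibles of degree dividing 3; Möbius inversion gives N = (1/3) Σ μ(3/d)·2^d.
Divisors of 3: 1, 3; μ(3/d) for each: -1, 1.
Σ = − 2^1 + 2^3 = 6.
N = 6/3 = 2.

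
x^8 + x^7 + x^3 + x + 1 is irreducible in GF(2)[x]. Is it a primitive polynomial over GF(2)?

Write f(x) = x^8 + x^7 + x^3 + x + 1.
|GF(2^8)^×| = 2^8 − 1 = 255. Prime factorization: 255 = 3·5·17.
f is primitive ⇔ x has order 255 in GF(2)[x]/(f), i.e. x^(255/q) ≠ 1 for each prime q | 255.
x^(85) mod f = 1
x^(51) mod f = x^4 + x^3 + x^2 + x.
x^(15) mod f = x^6 + x^4 + x^2 + 1.
Since x^(85) = 1, the order of x divides 85 < 255; not primitive.

No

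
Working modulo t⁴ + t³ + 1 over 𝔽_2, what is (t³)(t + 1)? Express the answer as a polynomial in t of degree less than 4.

Multiply in 𝔽_2[t]: (t³)·(t + 1) = t⁴ + t³.
Reduce using t⁴ ≡ t³ + 1 (mod t⁴ + t³ + 1).
Reduced: 1.

1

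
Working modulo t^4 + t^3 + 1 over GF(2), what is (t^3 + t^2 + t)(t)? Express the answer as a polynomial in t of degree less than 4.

t^2 + 1

Multiply in GF(2)[t]: (t^3 + t^2 + t)·(t) = t^4 + t^3 + t^2.
Reduce using t^4 ≡ t^3 + 1 (mod t^4 + t^3 + 1).
Reduced: t^2 + 1.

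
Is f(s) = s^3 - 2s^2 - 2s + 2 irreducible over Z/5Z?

No

Check for roots in Z/5Z: f(0) = 2; f(1) = 4; f(2) = 3; f(3) = 0 → root; f(4) = 1.
f(3) = 0, so (s − 3) divides f(s); f is reducible.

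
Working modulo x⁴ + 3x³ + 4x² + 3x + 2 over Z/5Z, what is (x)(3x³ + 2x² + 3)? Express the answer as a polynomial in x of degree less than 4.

Multiply in Z/5Z[x]: (x)·(3x³ + 2x² + 3) = 3x⁴ + 2x³ + 3x.
Reduce using x⁴ ≡ 2x³ + x² + 2x + 3 (mod x⁴ + 3x³ + 4x² + 3x + 2).
Reduced: 3x³ + 3x² + 4x + 4.

3x^3 + 3x^2 + 4x + 4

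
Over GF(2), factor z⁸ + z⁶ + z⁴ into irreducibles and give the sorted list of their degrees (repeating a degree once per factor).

Write f(z) = z⁸ + z⁶ + z⁴.
Roots in GF(2): f(0) = 0 → root; f(1) = 1.
Linear factors from roots: (z).
Complete factorization: f(z) = (z)^4·(z² + z + 1)^2.
Factor degrees with multiplicity: 1 + 1 + 1 + 1 + 2 + 2 = 8.

1, 1, 1, 1, 2, 2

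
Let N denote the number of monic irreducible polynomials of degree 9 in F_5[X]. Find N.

The number of monic irreducibles of degree 9 over GF(5) is (1/9)·Σ_{d∣9} μ(9/d) 5^d.
Divisors of 9: 1, 3, 9; μ(9/d) for each: 0, -1, 1.
Σ = − 5^3 + 5^9 = 1953000.
N = 1953000/9 = 217000.

217000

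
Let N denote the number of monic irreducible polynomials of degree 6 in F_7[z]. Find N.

19544

By the necklace-counting formula, N_7(6) = (1/6) Σ_{d|6} μ(6/d)·7^d.
Divisors of 6: 1, 2, 3, 6; μ(6/d) for each: 1, -1, -1, 1.
Σ = 7^1 − 7^2 − 7^3 + 7^6 = 117264.
N = 117264/6 = 19544.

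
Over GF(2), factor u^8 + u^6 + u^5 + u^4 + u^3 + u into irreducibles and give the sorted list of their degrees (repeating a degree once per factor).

1, 1, 2, 2, 2

Write h(u) = u^8 + u^6 + u^5 + u^4 + u^3 + u.
Roots in GF(2): h(0) = 0 → root; h(1) = 0 → root.
Linear factors from roots: (u), (u + 1).
Complete factorization: h(u) = (u)·(u + 1)·(u^2 + u + 1)^3.
Factor degrees with multiplicity: 1 + 1 + 2 + 2 + 2 = 8.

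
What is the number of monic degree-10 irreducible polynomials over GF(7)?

By the necklace-counting formula, N_7(10) = (1/10) Σ_{d|10} μ(10/d)·7^d.
Divisors of 10: 1, 2, 5, 10; μ(10/d) for each: 1, -1, -1, 1.
Σ = 7^1 − 7^2 − 7^5 + 7^10 = 282458400.
N = 282458400/10 = 28245840.

28245840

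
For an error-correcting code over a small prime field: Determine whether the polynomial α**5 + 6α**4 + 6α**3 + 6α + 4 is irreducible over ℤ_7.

Write P(α) = α**5 + 6α**4 + 6α**3 + 6α + 4.
Check for roots in ℤ_7: P(0) = 4; P(1) = 2; P(2) = 3; P(3) = 3; P(4) = 4; P(5) = 1; P(6) = 4.
No roots, so no linear factors.
Degree-2 irreducible divisors: test the 21 monic irreducibles of degree 2 over GF(7).
None of them divide P (all give nonzero remainder).
No irreducible factor of degree ≤ 2 exists, so P is irreducible over GF(7).

Yes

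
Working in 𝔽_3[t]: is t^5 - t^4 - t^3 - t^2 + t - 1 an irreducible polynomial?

Yes

Write g(t) = t^5 - t^4 - t^3 - t^2 + t - 1.
Check for roots in 𝔽_3: g(0) = 2; g(1) = 1; g(2) = 2.
No roots, so no linear factors.
Monic irreducibles of degree 2 over GF(3): t^2 + 1, t^2 + t - 1, t^2 - t - 1.
None of them divide g (all give nonzero remainder).
No irreducible factor of degree ≤ 2 exists, so g is irreducible over GF(3).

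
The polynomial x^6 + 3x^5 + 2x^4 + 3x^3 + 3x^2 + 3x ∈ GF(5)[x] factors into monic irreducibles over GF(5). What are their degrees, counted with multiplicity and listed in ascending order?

1, 1, 2, 2

Write f(x) = x^6 + 3x^5 + 2x^4 + 3x^3 + 3x^2 + 3x.
Roots in GF(5): f(0) = 0 → root; f(1) = 0 → root; f(2) = 4; f(3) = 2; f(4) = 2.
Linear factors from roots: (x), (x + 4).
Complete factorization: f(x) = (x)·(x + 4)·(x^2 + 2x + 3)·(x^2 + 2x + 4).
Factor degrees with multiplicity: 1 + 1 + 2 + 2 = 6.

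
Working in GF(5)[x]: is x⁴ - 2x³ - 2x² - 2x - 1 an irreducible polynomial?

Write m(x) = x⁴ - 2x³ - 2x² - 2x - 1.
Check for roots in GF(5): m(0) = 4; m(1) = 4; m(2) = 2; m(3) = 2; m(4) = 2.
No roots, so no linear factors.
Degree-2 irreducible divisors: test the 10 monic irreducibles of degree 2 over GF(5).
None of them divide m (all give nonzero remainder).
No irreducible factor of degree ≤ 2 exists, so m is irreducible over GF(5).

Yes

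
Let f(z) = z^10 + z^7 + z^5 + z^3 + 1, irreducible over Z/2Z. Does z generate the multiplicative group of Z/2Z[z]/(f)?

|GF(2^10)^×| = 2^10 − 1 = 1023. Prime factorization: 1023 = 3·11·31.
f is primitive ⇔ z has order 1023 in GF(2)[z]/(f), i.e. z^(1023/q) ≠ 1 for each prime q | 1023.
z^(341) mod f = z^8 + z^6 + z^4 + z.
z^(93) mod f = z^9 + z^7 + z^6 + z^4 + z + 1.
z^(33) mod f = 1
Since z^(33) = 1, the order of z divides 33 < 1023; not primitive.

No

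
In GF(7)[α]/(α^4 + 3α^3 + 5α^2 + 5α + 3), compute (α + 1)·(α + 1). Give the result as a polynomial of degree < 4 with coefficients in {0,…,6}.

Multiply in GF(7)[α]: (α + 1)·(α + 1) = α^2 + 2α + 1.
Reduced: α^2 + 2α + 1.

α^2 + 2α + 1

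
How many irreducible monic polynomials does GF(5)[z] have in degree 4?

150

By the necklace-counting formula, N_5(4) = (1/4) Σ_{d|4} μ(4/d)·5^d.
Divisors of 4: 1, 2, 4; μ(4/d) for each: 0, -1, 1.
Σ = − 5^2 + 5^4 = 600.
N = 600/4 = 150.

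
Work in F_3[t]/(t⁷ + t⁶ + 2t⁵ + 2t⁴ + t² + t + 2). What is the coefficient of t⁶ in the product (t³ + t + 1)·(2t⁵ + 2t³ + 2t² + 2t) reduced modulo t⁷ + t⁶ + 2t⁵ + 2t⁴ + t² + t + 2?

Multiply in F_3[t]: (t³ + t + 1)·(2t⁵ + 2t³ + 2t² + 2t) = 2t⁸ + t⁶ + t⁵ + t⁴ + t³ + t² + 2t.
Reduce using t⁷ ≡ 2t⁶ + t⁵ + t⁴ + 2t² + 2t + 1 (mod t⁷ + t⁶ + 2t⁵ + 2t⁴ + t² + t + 2).
Reduced: 2t⁶ + t⁵ + 2t⁴ + 2t³ + t² + 1.

2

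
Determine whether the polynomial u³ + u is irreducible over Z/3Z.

No

Write g(u) = u³ + u.
Check for roots in Z/3Z: g(0) = 0 → root; g(1) = 2; g(2) = 1.
g(0) = 0, so (u) divides g(u); g is reducible.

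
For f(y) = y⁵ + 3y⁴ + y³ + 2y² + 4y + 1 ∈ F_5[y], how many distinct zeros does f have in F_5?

Evaluate at each of the 5 elements of F_5:
f(0) = 1; f(1) = 2; f(2) = 0 → root; f(3) = 4; f(4) = 0 → root.
Roots: {2, 4}.

2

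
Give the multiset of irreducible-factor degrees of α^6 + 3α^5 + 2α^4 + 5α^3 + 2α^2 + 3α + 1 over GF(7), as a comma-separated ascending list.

Write g(α) = α^6 + 3α^5 + 2α^4 + 5α^3 + 2α^2 + 3α + 1.
Complete factorization: g(α) = (α^3 + 5α^2 + α + 3)·(α^3 + 5α^2 + 4α + 5).
Factor degrees with multiplicity: 3 + 3 = 6.

3, 3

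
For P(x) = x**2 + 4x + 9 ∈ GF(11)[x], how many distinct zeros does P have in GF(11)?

Evaluate at each of the 11 elements of GF(11):
P(0) = 9; P(1) = 3; P(2) = 10; P(3) = 8; P(4) = 8; P(5) = 10; P(6) = 3; P(7) = 9; P(8) = 6; P(9) = 5; P(10) = 6.
No element is a root.

0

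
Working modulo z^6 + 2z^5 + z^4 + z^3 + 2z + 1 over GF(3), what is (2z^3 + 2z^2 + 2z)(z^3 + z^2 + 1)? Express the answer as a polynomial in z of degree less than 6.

Multiply in GF(3)[z]: (2z^3 + 2z^2 + 2z)·(z^3 + z^2 + 1) = 2z^6 + z^5 + z^4 + z^3 + 2z^2 + 2z.
Reduce using z^6 ≡ z^5 + 2z^4 + 2z^3 + z + 2 (mod z^6 + 2z^5 + z^4 + z^3 + 2z + 1).
Reduced: 2z^4 + 2z^3 + 2z^2 + z + 1.

2z^4 + 2z^3 + 2z^2 + z + 1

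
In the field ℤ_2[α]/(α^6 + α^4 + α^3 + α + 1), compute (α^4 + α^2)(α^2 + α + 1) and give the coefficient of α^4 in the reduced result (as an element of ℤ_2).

Multiply in ℤ_2[α]: (α^4 + α^2)·(α^2 + α + 1) = α^6 + α^5 + α^3 + α^2.
Reduce using α^6 ≡ α^4 + α^3 + α + 1 (mod α^6 + α^4 + α^3 + α + 1).
Reduced: α^5 + α^4 + α^2 + α + 1.

1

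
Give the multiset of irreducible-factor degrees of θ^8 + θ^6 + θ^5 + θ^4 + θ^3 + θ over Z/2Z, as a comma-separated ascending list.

1, 1, 2, 2, 2

Write g(θ) = θ^8 + θ^6 + θ^5 + θ^4 + θ^3 + θ.
Roots in Z/2Z: g(0) = 0 → root; g(1) = 0 → root.
Linear factors from roots: (θ), (θ + 1).
Complete factorization: g(θ) = (θ)·(θ + 1)·(θ^2 + θ + 1)^3.
Factor degrees with multiplicity: 1 + 1 + 2 + 2 + 2 = 8.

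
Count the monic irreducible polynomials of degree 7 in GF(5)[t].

x^(5^7) − x is the product of all monic irreducibles of degree dividing 7; Möbius inversion gives N = (1/7) Σ μ(7/d)·5^d.
Divisors of 7: 1, 7; μ(7/d) for each: -1, 1.
Σ = − 5^1 + 5^7 = 78120.
N = 78120/7 = 11160.

11160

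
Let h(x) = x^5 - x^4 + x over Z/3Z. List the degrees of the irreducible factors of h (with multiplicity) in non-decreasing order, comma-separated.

Roots in Z/3Z: h(0) = 0 → root; h(1) = 1; h(2) = 0 → root.
Linear factors from roots: (x), (x + 1).
Complete factorization: h(x) = (x)·(x + 1)·(x^3 + x^2 - x + 1).
Factor degrees with multiplicity: 1 + 1 + 3 = 5.

1, 1, 3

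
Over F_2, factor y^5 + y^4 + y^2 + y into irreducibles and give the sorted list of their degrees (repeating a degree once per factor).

Write g(y) = y^5 + y^4 + y^2 + y.
Roots in F_2: g(0) = 0 → root; g(1) = 0 → root.
Linear factors from roots: (y), (y + 1).
Complete factorization: g(y) = (y)·(y + 1)^2·(y^2 + y + 1).
Factor degrees with multiplicity: 1 + 1 + 1 + 2 = 5.

1, 1, 1, 2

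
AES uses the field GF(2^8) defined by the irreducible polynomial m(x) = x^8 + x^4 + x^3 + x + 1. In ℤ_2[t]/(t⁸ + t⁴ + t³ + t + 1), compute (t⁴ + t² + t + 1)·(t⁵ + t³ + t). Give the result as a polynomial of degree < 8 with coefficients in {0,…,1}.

t^6

Multiply in ℤ_2[t]: (t⁴ + t² + t + 1)·(t⁵ + t³ + t) = t⁹ + t⁶ + t⁵ + t⁴ + t² + t.
Reduce using t⁸ ≡ t⁴ + t³ + t + 1 (mod t⁸ + t⁴ + t³ + t + 1).
Reduced: t⁶.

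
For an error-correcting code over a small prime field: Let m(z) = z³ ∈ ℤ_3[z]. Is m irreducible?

Check for roots in ℤ_3: m(0) = 0 → root; m(1) = 1; m(2) = 2.
m(0) = 0, so (z) divides m(z); m is reducible.

No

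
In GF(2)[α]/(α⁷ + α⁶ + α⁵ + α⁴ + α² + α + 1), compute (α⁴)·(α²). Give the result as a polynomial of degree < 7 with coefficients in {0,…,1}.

Multiply in GF(2)[α]: (α⁴)·(α²) = α⁶.
Reduced: α⁶.

α^6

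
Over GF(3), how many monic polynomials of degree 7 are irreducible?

312

By the necklace-counting formula, N_3(7) = (1/7) Σ_{d|7} μ(7/d)·3^d.
Divisors of 7: 1, 7; μ(7/d) for each: -1, 1.
Σ = − 3^1 + 3^7 = 2184.
N = 2184/7 = 312.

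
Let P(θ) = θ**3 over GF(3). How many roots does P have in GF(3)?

1

Evaluate at each of the 3 elements of GF(3):
P(0) = 0 → root; P(1) = 1; P(2) = 2.
Roots: {0}.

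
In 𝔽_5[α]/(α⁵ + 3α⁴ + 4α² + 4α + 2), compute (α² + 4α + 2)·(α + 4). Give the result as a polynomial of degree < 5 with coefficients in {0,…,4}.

Multiply in 𝔽_5[α]: (α² + 4α + 2)·(α + 4) = α³ + 3α² + 3α + 3.
Reduced: α³ + 3α² + 3α + 3.

α^3 + 3α^2 + 3α + 3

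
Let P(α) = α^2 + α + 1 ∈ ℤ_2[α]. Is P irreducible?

Yes

Check for roots in ℤ_2: P(0) = 1; P(1) = 1.
No roots. A degree-2 polynomial over a field with no linear factor is irreducible.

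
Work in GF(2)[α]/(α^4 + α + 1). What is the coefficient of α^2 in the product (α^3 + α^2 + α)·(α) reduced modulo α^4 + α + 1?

Multiply in GF(2)[α]: (α^3 + α^2 + α)·(α) = α^4 + α^3 + α^2.
Reduce using α^4 ≡ α + 1 (mod α^4 + α + 1).
Reduced: α^3 + α^2 + α + 1.

1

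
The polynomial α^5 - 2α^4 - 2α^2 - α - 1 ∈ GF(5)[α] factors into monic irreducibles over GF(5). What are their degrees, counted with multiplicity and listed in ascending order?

Write g(α) = α^5 - 2α^4 - 2α^2 - α - 1.
Roots in GF(5): g(0) = 4; g(1) = 0 → root; g(2) = 4; g(3) = 4; g(4) = 0 → root.
Linear factors from roots: (α - 1), (α + 1).
Complete factorization: g(α) = (α + 1)·(α - 1)·(α^3 - 2α^2 + α + 1).
Factor degrees with multiplicity: 1 + 1 + 3 = 5.

1, 1, 3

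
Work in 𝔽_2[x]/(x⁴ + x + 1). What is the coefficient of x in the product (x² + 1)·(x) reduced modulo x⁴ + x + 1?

Multiply in 𝔽_2[x]: (x² + 1)·(x) = x³ + x.
Reduced: x³ + x.

1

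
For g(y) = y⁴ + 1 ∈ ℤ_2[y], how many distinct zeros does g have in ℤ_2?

Evaluate at each of the 2 elements of ℤ_2:
g(0) = 1; g(1) = 0 → root.
Roots: {1}.

1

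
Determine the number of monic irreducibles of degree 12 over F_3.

44220

By the necklace-counting formula, N_3(12) = (1/12) Σ_{d|12} μ(12/d)·3^d.
Divisors of 12: 1, 2, 3, 4, 6, 12; μ(12/d) for each: 0, 1, 0, -1, -1, 1.
Σ = 3^2 − 3^4 − 3^6 + 3^12 = 530640.
N = 530640/12 = 44220.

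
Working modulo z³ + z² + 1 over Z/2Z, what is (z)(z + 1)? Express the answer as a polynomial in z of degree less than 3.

z^2 + z

Multiply in Z/2Z[z]: (z)·(z + 1) = z² + z.
Reduced: z² + z.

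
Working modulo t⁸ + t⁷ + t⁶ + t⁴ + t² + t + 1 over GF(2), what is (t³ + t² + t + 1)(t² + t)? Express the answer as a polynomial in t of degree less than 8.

t^5 + t

Multiply in GF(2)[t]: (t³ + t² + t + 1)·(t² + t) = t⁵ + t.
Reduced: t⁵ + t.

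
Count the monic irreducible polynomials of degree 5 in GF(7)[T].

3360

By the necklace-counting formula, N_7(5) = (1/5) Σ_{d|5} μ(5/d)·7^d.
Divisors of 5: 1, 5; μ(5/d) for each: -1, 1.
Σ = − 7^1 + 7^5 = 16800.
N = 16800/5 = 3360.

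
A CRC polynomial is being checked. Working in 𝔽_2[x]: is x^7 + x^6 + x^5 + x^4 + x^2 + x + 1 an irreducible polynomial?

Write h(x) = x^7 + x^6 + x^5 + x^4 + x^2 + x + 1.
Check for roots in 𝔽_2: h(0) = 1; h(1) = 1.
No roots, so no linear factors.
Monic irreducibles of degree 2 over GF(2): x^2 + x + 1.
None of them divide h (all give nonzero remainder).
Monic irreducibles of degree 3 over GF(2): x^3 + x + 1, x^3 + x^2 + 1.
None of them divide h (all give nonzero remainder).
No irreducible factor of degree ≤ 3 exists, so h is irreducible over GF(2).

Yes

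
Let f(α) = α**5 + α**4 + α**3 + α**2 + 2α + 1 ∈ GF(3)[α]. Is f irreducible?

Check for roots in GF(3): f(0) = 1; f(1) = 1; f(2) = 2.
No roots, so no linear factors.
Monic irreducibles of degree 2 over GF(3): α**2 + 1, α**2 + α + 2, α**2 + 2α + 2.
None of them divide f (all give nonzero remainder).
No irreducible factor of degree ≤ 2 exists, so f is irreducible over GF(3).

Yes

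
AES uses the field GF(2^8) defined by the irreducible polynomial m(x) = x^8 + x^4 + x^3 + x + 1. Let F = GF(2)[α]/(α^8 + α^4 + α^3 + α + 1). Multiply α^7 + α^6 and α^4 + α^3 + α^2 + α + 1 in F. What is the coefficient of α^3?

Multiply in GF(2)[α]: (α^7 + α^6)·(α^4 + α^3 + α^2 + α + 1) = α^11 + α^6.
Reduce using α^8 ≡ α^4 + α^3 + α + 1 (mod α^8 + α^4 + α^3 + α + 1).
Reduced: α^7 + α^4 + α^3.

1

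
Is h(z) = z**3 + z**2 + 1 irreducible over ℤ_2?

Check for roots in ℤ_2: h(0) = 1; h(1) = 1.
No roots. A degree-3 polynomial over a field with no linear factor is irreducible.

Yes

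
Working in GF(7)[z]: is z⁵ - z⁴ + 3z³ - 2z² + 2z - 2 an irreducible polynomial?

Write m(z) = z⁵ - z⁴ + 3z³ - 2z² + 2z - 2.
Check for roots in GF(7): m(0) = 5; m(1) = 1; m(2) = 6; m(3) = 5; m(4) = 3; m(5) = 5; m(6) = 3.
No roots, so no linear factors.
Degree-2 irreducible divisors: test the 21 monic irreducibles of degree 2 over GF(7).
None of them divide m (all give nonzero remainder).
No irreducible factor of degree ≤ 2 exists, so m is irreducible over GF(7).

Yes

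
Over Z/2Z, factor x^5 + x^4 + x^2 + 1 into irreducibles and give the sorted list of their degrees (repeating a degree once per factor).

1, 4

Write h(x) = x^5 + x^4 + x^2 + 1.
Roots in Z/2Z: h(0) = 1; h(1) = 0 → root.
Linear factors from roots: (x + 1).
Complete factorization: h(x) = (x + 1)·(x^4 + x + 1).
Factor degrees with multiplicity: 1 + 4 = 5.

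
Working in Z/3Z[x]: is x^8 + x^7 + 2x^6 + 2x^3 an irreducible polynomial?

Write g(x) = x^8 + x^7 + 2x^6 + 2x^3.
Check for roots in Z/3Z: g(0) = 0 → root; g(1) = 0 → root; g(2) = 0 → root.
g(0) = 0, so (x) divides g(x); g is reducible.

No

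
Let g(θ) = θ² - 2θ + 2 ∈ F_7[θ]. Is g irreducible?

Yes

Check for roots in F_7: g(0) = 2; g(1) = 1; g(2) = 2; g(3) = 5; g(4) = 3; g(5) = 3; g(6) = 5.
No roots. A degree-2 polynomial over a field with no linear factor is irreducible.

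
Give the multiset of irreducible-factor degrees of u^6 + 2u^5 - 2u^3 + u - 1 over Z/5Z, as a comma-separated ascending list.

6

Write f(u) = u^6 + 2u^5 - 2u^3 + u - 1.
Roots in Z/5Z: f(0) = 4; f(1) = 1; f(2) = 3; f(3) = 3; f(4) = 4.
Complete factorization: f(u) = (u^6 + 2u^5 - 2u^3 + u - 1).
Factor degrees with multiplicity: 6 = 6.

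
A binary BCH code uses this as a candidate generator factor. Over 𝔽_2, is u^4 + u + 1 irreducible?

Write h(u) = u^4 + u + 1.
Check for roots in 𝔽_2: h(0) = 1; h(1) = 1.
No roots, so no linear factors.
Monic irreducibles of degree 2 over GF(2): u^2 + u + 1.
None of them divide h (all give nonzero remainder).
No irreducible factor of degree ≤ 2 exists, so h is irreducible over GF(2).

Yes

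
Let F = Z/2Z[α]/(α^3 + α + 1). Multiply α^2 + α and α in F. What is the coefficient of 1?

1

Multiply in Z/2Z[α]: (α^2 + α)·(α) = α^3 + α^2.
Reduce using α^3 ≡ α + 1 (mod α^3 + α + 1).
Reduced: α^2 + α + 1.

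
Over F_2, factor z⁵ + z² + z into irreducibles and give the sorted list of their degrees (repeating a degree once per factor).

Write f(z) = z⁵ + z² + z.
Roots in F_2: f(0) = 0 → root; f(1) = 1.
Linear factors from roots: (z).
Complete factorization: f(z) = (z)·(z⁴ + z + 1).
Factor degrees with multiplicity: 1 + 4 = 5.

1, 4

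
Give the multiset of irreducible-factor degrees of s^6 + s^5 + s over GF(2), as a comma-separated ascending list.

Write h(s) = s^6 + s^5 + s.
Roots in GF(2): h(0) = 0 → root; h(1) = 1.
Linear factors from roots: (s).
Complete factorization: h(s) = (s)·(s^2 + s + 1)·(s^3 + s + 1).
Factor degrees with multiplicity: 1 + 2 + 3 = 6.

1, 2, 3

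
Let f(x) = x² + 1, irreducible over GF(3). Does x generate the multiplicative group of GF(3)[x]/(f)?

|GF(3^2)^×| = 3^2 − 1 = 8. Prime factorization: 8 = 2^3.
f is primitive ⇔ x has order 8 in GF(3)[x]/(f), i.e. x^(8/q) ≠ 1 for each prime q | 8.
x^(4) mod f = 1
Since x^(4) = 1, the order of x divides 4 < 8; not primitive.

No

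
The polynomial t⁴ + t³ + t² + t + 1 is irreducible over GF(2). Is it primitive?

Write f(t) = t⁴ + t³ + t² + t + 1.
|GF(2^4)^×| = 2^4 − 1 = 15. Prime factorization: 15 = 3·5.
f is primitive ⇔ t has order 15 in GF(2)[t]/(f), i.e. t^(15/q) ≠ 1 for each prime q | 15.
t^(5) mod f = 1
t^(3) mod f = t³.
Since t^(5) = 1, the order of t divides 5 < 15; not primitive.

No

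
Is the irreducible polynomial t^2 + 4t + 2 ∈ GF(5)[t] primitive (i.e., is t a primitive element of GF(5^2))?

Yes

Write f(t) = t^2 + 4t + 2.
|GF(5^2)^×| = 5^2 − 1 = 24. Prime factorization: 24 = 2^3·3.
f is primitive ⇔ t has order 24 in GF(5)[t]/(f), i.e. t^(24/q) ≠ 1 for each prime q | 24.
t^(12) mod f = 4.
t^(8) mod f = 2t + 1.
None equal 1, so t has full order 24; f is primitive.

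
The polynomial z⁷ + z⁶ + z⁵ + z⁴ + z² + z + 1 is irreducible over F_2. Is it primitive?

Write f(z) = z⁷ + z⁶ + z⁵ + z⁴ + z² + z + 1.
|GF(2^7)^×| = 2^7 − 1 = 127. Prime factorization: 127 = 127.
f is primitive ⇔ z has order 127 in GF(2)[z]/(f), i.e. z^(127/q) ≠ 1 for each prime q | 127.
z^(1) mod f = z.
None equal 1, so z has full order 127; f is primitive.

Yes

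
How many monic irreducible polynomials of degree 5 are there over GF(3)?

48

By the necklace-counting formula, N_3(5) = (1/5) Σ_{d|5} μ(5/d)·3^d.
Divisors of 5: 1, 5; μ(5/d) for each: -1, 1.
Σ = − 3^1 + 3^5 = 240.
N = 240/5 = 48.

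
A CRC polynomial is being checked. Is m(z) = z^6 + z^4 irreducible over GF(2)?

Check for roots in GF(2): m(0) = 0 → root; m(1) = 0 → root.
m(0) = 0, so (z) divides m(z); m is reducible.

No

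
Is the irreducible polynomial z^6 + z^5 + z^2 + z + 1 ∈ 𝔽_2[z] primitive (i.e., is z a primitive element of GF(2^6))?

Yes

Write f(z) = z^6 + z^5 + z^2 + z + 1.
|GF(2^6)^×| = 2^6 − 1 = 63. Prime factorization: 63 = 3^2·7.
f is primitive ⇔ z has order 63 in GF(2)[z]/(f), i.e. z^(63/q) ≠ 1 for each prime q | 63.
z^(21) mod f = z^5 + z^3 + z^2.
z^(9) mod f = z^3 + z^2 + 1.
None equal 1, so z has full order 63; f is primitive.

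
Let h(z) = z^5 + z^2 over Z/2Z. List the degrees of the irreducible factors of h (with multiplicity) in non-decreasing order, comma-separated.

Roots in Z/2Z: h(0) = 0 → root; h(1) = 0 → root.
Linear factors from roots: (z), (z + 1).
Complete factorization: h(z) = (z + 1)·(z)^2·(z^2 + z + 1).
Factor degrees with multiplicity: 1 + 1 + 1 + 2 = 5.

1, 1, 1, 2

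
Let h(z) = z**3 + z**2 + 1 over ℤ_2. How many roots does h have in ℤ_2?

Evaluate at each of the 2 elements of ℤ_2:
h(0) = 1; h(1) = 1.
No element is a root.

0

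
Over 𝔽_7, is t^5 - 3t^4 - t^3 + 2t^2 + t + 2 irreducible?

No

Write m(t) = t^5 - 3t^4 - t^3 + 2t^2 + t + 2.
Check for roots in 𝔽_7: m(0) = 2; m(1) = 2; m(2) = 2; m(3) = 3; m(4) = 6; m(5) = 6; m(6) = 0 → root.
m(6) = 0, so (t − 6) divides m(t); m is reducible.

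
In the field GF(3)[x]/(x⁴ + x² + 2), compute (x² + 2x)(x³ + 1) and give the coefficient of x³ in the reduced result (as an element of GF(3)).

2

Multiply in GF(3)[x]: (x² + 2x)·(x³ + 1) = x⁵ + 2x⁴ + x² + 2x.
Reduce using x⁴ ≡ 2x² + 1 (mod x⁴ + x² + 2).
Reduced: 2x³ + 2x² + 2.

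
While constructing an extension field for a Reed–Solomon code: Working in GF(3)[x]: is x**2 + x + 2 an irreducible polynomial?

Yes

Write g(x) = x**2 + x + 2.
Check for roots in GF(3): g(0) = 2; g(1) = 1; g(2) = 2.
No roots. A degree-2 polynomial over a field with no linear factor is irreducible.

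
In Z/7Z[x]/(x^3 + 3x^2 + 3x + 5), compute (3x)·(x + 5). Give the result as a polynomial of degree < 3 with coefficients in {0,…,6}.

Multiply in Z/7Z[x]: (3x)·(x + 5) = 3x^2 + x.
Reduced: 3x^2 + x.

3x^2 + x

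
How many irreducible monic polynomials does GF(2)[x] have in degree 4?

By the necklace-counting formula, N_2(4) = (1/4) Σ_{d|4} μ(4/d)·2^d.
Divisors of 4: 1, 2, 4; μ(4/d) for each: 0, -1, 1.
Σ = − 2^2 + 2^4 = 12.
N = 12/4 = 3.

3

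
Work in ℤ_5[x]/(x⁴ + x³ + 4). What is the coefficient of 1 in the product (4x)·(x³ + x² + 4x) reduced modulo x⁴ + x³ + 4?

Multiply in ℤ_5[x]: (4x)·(x³ + x² + 4x) = 4x⁴ + 4x³ + x².
Reduce using x⁴ ≡ 4x³ + 1 (mod x⁴ + x³ + 4).
Reduced: x² + 4.

4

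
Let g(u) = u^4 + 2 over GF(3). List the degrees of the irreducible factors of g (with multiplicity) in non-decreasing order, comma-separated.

1, 1, 2

Roots in GF(3): g(0) = 2; g(1) = 0 → root; g(2) = 0 → root.
Linear factors from roots: (u + 2), (u + 1).
Complete factorization: g(u) = (u + 1)·(u + 2)·(u^2 + 1).
Factor degrees with multiplicity: 1 + 1 + 2 = 4.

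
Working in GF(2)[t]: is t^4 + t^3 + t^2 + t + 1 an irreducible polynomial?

Write h(t) = t^4 + t^3 + t^2 + t + 1.
Check for roots in GF(2): h(0) = 1; h(1) = 1.
No roots, so no linear factors.
Monic irreducibles of degree 2 over GF(2): t^2 + t + 1.
None of them divide h (all give nonzero remainder).
No irreducible factor of degree ≤ 2 exists, so h is irreducible over GF(2).

Yes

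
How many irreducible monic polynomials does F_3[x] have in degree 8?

810

By the necklace-counting formula, N_3(8) = (1/8) Σ_{d|8} μ(8/d)·3^d.
Divisors of 8: 1, 2, 4, 8; μ(8/d) for each: 0, 0, -1, 1.
Σ = − 3^4 + 3^8 = 6480.
N = 6480/8 = 810.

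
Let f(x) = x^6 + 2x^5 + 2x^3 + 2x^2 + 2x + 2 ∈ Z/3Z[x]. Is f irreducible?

Check for roots in Z/3Z: f(0) = 2; f(1) = 2; f(2) = 2.
No roots, so no linear factors.
Monic irreducibles of degree 2 over GF(3): x^2 + 1, x^2 + x + 2, x^2 + 2x + 2.
None of them divide f (all give nonzero remainder).
Degree-3 irreducible divisors: test the 8 monic irreducibles of degree 3 over GF(3).
None of them divide f (all give nonzero remainder).
No irreducible factor of degree ≤ 3 exists, so f is irreducible over GF(3).

Yes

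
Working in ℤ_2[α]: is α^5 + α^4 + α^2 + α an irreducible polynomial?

Write g(α) = α^5 + α^4 + α^2 + α.
Check for roots in ℤ_2: g(0) = 0 → root; g(1) = 0 → root.
g(0) = 0, so (α) divides g(α); g is reducible.

No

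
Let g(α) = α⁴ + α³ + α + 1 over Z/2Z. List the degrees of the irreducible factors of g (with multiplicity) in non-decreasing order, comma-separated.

1, 1, 2

Roots in Z/2Z: g(0) = 1; g(1) = 0 → root.
Linear factors from roots: (α + 1).
Complete factorization: g(α) = (α + 1)^2·(α² + α + 1).
Factor degrees with multiplicity: 1 + 1 + 2 = 4.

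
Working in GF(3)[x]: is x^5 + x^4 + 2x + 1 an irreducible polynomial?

Write P(x) = x^5 + x^4 + 2x + 1.
Check for roots in GF(3): P(0) = 1; P(1) = 2; P(2) = 2.
No roots, so no linear factors.
Monic irreducibles of degree 2 over GF(3): x^2 + 1, x^2 + x + 2, x^2 + 2x + 2.
None of them divide P (all give nonzero remainder).
No irreducible factor of degree ≤ 2 exists, so P is irreducible over GF(3).

Yes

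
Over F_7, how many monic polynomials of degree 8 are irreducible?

By the necklace-counting formula, N_7(8) = (1/8) Σ_{d|8} μ(8/d)·7^d.
Divisors of 8: 1, 2, 4, 8; μ(8/d) for each: 0, 0, -1, 1.
Σ = − 7^4 + 7^8 = 5762400.
N = 5762400/8 = 720300.

720300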